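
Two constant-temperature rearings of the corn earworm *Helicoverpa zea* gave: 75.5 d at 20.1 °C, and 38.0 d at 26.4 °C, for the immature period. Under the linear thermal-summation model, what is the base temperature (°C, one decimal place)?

Linear rate model ⇒ the product D·(T − T_b) is constant across temperatures.
75.5·(20.1 − T_b) = 38.0·(26.4 − T_b)
T_b = (75.5·20.1 − 38.0·26.4) / (75.5 − 38.0) = 514.35 / 37.5 = 13.716 °C ≈ 13.7 °C.

13.7 °C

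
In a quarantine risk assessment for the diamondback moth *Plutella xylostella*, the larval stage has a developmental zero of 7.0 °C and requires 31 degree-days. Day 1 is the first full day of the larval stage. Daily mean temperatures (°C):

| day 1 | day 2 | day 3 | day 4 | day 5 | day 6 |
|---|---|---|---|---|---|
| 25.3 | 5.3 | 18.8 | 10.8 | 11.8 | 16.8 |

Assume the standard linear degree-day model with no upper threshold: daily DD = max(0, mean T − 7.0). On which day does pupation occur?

day 4

Daily DD above 7.0 °C: 18.3, 0.0, 11.8, 3.8, 4.8, 9.8.
Cumulative: 18.3, 18.3, 30.1, 33.9, 38.7, 48.5.
The total first reaches 31 DD on day 4.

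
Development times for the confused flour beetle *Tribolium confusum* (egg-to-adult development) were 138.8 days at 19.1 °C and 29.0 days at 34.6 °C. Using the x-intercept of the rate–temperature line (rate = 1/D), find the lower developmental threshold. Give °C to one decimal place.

Equal thermal constants: D₁(T₁ − T_b) = D₂(T₂ − T_b).
138.8·(19.1 − T_b) = 29.0·(34.6 − T_b)
T_b = (138.8·19.1 − 29.0·34.6) / (138.8 − 29.0) = 1647.68 / 109.8 = 15.006 °C ≈ 15.0 °C.

15.0 °C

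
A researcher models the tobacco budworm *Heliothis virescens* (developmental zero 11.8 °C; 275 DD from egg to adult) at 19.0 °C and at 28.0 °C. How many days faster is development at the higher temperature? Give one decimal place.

At 19.0 °C: 275 / (19.0 − 11.8) = 275 / 7.2 = 38.194 d.
At 28.0 °C: 275 / (28.0 − 11.8) = 275 / 16.2 = 16.975 d.
Difference = |38.194 − 16.975| = 21.219 ≈ 21.2 days.

21.2 days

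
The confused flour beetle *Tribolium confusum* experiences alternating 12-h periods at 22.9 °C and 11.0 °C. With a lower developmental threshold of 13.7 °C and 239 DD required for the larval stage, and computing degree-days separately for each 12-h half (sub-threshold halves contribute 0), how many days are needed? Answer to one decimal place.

52.0 days

Day half: max(0, 22.9 − 13.7) × 0.5 = 9.2 × 0.5 = 4.60 DD.
Night half: max(0, 11.0 − 13.7) × 0.5 = 0.0 × 0.5 = 0.00 DD.
Per 24 h: 4.60 DD/day.
Duration = 239 / 4.60 = 51.957 ≈ 52.0 days.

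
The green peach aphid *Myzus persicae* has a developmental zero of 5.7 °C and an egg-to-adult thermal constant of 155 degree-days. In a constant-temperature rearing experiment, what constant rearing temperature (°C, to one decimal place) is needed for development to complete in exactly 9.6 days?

Required daily accumulation = 155 / 9.6 = 16.146 DD/day.
T = T_base + 16.146 = 5.7 + 16.146 = 21.846 ≈ 21.8 °C.

21.8 °C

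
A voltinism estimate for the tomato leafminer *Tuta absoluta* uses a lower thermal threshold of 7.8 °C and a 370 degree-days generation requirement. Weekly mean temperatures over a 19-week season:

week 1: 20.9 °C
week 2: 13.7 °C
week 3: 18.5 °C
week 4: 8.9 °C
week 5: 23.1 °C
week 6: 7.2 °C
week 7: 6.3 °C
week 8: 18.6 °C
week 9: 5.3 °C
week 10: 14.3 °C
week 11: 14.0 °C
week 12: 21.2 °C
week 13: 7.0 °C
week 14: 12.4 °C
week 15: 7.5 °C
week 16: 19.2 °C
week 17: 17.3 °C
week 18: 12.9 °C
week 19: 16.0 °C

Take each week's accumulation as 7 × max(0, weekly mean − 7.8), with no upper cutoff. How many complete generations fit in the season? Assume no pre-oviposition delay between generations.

2 generations

Weekly DD (7 × max(0, T̄ − 7.8)): 91.7, 41.3, 74.9, 7.7, 107.1, 0.0, 0.0, 75.6, 0.0, 45.5, 43.4, 93.8, 0.0, 32.2, 0.0, 79.8, 66.5, 35.7, 57.4.
Season total = 852.6 DD.
Complete generations = ⌊852.6 / 370⌋ = 2.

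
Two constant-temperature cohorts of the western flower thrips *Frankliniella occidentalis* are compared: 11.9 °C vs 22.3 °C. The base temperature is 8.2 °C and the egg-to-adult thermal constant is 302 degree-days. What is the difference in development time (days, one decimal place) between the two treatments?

At 11.9 °C: 302 / (11.9 − 8.2) = 302 / 3.7 = 81.622 d.
At 22.3 °C: 302 / (22.3 − 8.2) = 302 / 14.1 = 21.418 d.
Difference = |81.622 − 21.418| = 60.203 ≈ 60.2 days.

60.2 days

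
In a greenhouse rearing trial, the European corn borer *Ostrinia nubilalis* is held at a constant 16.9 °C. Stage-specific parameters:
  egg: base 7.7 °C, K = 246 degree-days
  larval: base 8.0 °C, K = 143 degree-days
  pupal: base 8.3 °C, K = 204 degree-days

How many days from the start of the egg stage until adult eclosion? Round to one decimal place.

egg: 246 / (16.9 − 7.7) = 246 / 9.2 = 26.739 d.
larval: 143 / (16.9 − 8.0) = 143 / 8.9 = 16.067 d.
pupal: 204 / (16.9 − 8.3) = 204 / 8.6 = 23.721 d.
Sum = 66.527 ≈ 66.5 days.

66.5 days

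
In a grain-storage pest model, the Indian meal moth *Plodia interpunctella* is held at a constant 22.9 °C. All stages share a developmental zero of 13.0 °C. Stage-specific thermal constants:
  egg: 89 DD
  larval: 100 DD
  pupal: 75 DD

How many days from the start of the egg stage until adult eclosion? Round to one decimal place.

26.7 days

Daily accumulation at 22.9 °C = 22.9 − 13.0 = 9.9 DD/day.
Total K = 89 + 100 + 75 = 264 DD.
Total duration = 264 / 9.9 = 26.667 ≈ 26.7 days.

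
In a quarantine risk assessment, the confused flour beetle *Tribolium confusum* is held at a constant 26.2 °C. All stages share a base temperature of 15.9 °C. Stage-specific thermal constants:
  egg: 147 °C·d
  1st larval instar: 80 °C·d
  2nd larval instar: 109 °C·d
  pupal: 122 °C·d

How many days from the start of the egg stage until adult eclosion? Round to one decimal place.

44.5 days

Daily accumulation at 26.2 °C = 26.2 − 15.9 = 10.3 DD/day.
Total K = 147 + 80 + 109 + 122 = 458 DD.
Total duration = 458 / 10.3 = 44.466 ≈ 44.5 days.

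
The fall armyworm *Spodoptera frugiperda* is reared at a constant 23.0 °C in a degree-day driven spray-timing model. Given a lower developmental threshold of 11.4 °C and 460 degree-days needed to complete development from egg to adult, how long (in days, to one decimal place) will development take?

Daily accumulation = 23.0 − 11.4 = 11.6 DD/day.
Duration = 460 / 11.6 = 39.655 ≈ 39.7 days.

39.7 days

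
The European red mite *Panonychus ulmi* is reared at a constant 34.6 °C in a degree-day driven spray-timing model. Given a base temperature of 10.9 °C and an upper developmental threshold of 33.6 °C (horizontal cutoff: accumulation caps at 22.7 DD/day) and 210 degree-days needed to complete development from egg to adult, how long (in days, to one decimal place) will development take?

Temperature 34.6 °C exceeds the upper threshold, so daily accumulation caps at 33.6 − 10.9 = 22.7 DD/day.
Duration = 210 / 22.7 = 9.251 ≈ 9.3 days.

9.3 days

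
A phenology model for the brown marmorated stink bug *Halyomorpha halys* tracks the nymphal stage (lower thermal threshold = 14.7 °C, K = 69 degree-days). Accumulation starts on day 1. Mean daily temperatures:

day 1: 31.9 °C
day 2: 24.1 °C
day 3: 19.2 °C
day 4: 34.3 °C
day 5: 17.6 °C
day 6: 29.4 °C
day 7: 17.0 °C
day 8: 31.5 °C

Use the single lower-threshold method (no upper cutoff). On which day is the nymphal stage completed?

day 7

Daily DD above 14.7 °C: 17.2, 9.4, 4.5, 19.6, 2.9, 14.7, 2.3, 16.8.
Cumulative: 17.2, 26.6, 31.1, 50.7, 53.6, 68.3, 70.6, 87.4.
The total first reaches 69 DD on day 7.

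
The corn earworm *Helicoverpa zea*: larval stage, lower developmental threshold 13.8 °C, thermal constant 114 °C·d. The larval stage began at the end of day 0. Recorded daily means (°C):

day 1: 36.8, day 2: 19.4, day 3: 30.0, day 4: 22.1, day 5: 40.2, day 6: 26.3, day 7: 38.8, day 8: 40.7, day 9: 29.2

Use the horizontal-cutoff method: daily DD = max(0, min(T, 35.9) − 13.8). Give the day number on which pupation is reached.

day 8

Daily DD above 13.8 °C (capped at 22.1): 22.1, 5.6, 16.2, 8.3, 22.1, 12.5, 22.1, 22.1, 15.4.
Cumulative: 22.1, 27.7, 43.9, 52.2, 74.3, 86.8, 108.9, 131.0, 146.4.
The total first reaches 114 DD on day 8.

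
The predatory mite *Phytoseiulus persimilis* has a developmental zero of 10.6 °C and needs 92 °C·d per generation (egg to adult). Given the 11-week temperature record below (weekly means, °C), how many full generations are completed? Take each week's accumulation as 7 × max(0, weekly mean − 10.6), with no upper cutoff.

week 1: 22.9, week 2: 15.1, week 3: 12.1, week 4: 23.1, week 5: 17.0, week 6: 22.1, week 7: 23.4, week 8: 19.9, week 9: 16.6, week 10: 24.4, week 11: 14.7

7 generations

Weekly DD (7 × max(0, T̄ − 10.6)): 86.1, 31.5, 10.5, 87.5, 44.8, 80.5, 89.6, 65.1, 42.0, 96.6, 28.7.
Season total = 662.9 DD.
Complete generations = ⌊662.9 / 92⌋ = 7.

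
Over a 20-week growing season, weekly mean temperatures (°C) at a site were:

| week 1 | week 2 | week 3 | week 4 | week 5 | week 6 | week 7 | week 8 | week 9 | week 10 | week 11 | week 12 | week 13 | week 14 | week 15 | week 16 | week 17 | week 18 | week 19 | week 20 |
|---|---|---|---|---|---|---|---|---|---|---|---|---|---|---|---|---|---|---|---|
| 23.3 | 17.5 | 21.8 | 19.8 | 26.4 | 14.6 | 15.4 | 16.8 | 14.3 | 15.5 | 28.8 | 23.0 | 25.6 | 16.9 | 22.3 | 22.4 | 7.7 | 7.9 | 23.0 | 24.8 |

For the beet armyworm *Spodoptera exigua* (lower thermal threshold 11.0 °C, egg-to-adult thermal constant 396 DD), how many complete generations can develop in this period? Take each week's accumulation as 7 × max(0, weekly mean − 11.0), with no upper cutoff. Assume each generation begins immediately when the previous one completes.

3 generations

Weekly DD (7 × max(0, T̄ − 11.0)): 86.1, 45.5, 75.6, 61.6, 107.8, 25.2, 30.8, 40.6, 23.1, 31.5, 124.6, 84.0, 102.2, 41.3, 79.1, 79.8, 0.0, 0.0, 84.0, 96.6.
Season total = 1219.4 DD.
Complete generations = ⌊1219.4 / 396⌋ = 3.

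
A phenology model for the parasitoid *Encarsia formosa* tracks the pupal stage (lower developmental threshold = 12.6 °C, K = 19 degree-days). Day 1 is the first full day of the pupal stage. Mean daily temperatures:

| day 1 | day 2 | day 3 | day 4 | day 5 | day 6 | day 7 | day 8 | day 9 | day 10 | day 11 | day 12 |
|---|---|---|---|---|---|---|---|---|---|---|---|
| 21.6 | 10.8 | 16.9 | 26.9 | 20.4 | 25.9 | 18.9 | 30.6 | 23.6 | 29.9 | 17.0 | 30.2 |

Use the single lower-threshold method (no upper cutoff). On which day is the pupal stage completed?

day 4

Daily DD above 12.6 °C: 9.0, 0.0, 4.3, 14.3, 7.8, 13.3, 6.3, 18.0, 11.0, 17.3, 4.4, 17.6.
Cumulative: 9.0, 9.0, 13.3, 27.6, 35.4, 48.7, 55.0, 73.0, 84.0, 101.3, 105.7, 123.3.
The total first reaches 19 DD on day 4.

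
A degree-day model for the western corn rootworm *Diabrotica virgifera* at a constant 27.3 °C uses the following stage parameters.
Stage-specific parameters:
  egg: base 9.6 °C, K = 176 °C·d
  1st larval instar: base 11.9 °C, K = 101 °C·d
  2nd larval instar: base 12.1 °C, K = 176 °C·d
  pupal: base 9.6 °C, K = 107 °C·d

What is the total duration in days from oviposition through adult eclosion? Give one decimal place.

egg: 176 / (27.3 − 9.6) = 176 / 17.7 = 9.944 d.
1st larval instar: 101 / (27.3 − 11.9) = 101 / 15.4 = 6.558 d.
2nd larval instar: 176 / (27.3 − 12.1) = 176 / 15.2 = 11.579 d.
pupal: 107 / (27.3 − 9.6) = 107 / 17.7 = 6.045 d.
Sum = 34.126 ≈ 34.1 days.

34.1 days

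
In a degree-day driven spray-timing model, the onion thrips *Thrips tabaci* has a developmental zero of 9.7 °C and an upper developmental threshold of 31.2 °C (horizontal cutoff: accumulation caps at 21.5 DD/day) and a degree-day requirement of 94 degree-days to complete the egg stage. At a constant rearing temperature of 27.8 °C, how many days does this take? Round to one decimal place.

Daily accumulation = 27.8 − 9.7 = 18.1 DD/day.
Duration = 94 / 18.1 = 5.193 ≈ 5.2 days.

5.2 days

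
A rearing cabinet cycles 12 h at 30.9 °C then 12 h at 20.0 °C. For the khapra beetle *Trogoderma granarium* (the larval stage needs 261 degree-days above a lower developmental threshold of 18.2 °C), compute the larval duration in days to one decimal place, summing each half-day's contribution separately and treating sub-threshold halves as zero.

Day half: max(0, 30.9 − 18.2) × 0.5 = 12.7 × 0.5 = 6.35 DD.
Night half: max(0, 20.0 − 18.2) × 0.5 = 1.8 × 0.5 = 0.90 DD.
Per 24 h: 7.25 DD/day.
Duration = 261 / 7.25 = 36.000 ≈ 36.0 days.

36.0 days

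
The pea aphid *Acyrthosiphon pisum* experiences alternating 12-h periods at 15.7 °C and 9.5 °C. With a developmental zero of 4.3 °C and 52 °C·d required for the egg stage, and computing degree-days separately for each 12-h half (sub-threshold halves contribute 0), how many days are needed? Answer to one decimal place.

6.3 days

Day half: max(0, 15.7 − 4.3) × 0.5 = 11.4 × 0.5 = 5.70 DD.
Night half: max(0, 9.5 − 4.3) × 0.5 = 5.2 × 0.5 = 2.60 DD.
Per 24 h: 8.30 DD/day.
Duration = 52 / 8.30 = 6.265 ≈ 6.3 days.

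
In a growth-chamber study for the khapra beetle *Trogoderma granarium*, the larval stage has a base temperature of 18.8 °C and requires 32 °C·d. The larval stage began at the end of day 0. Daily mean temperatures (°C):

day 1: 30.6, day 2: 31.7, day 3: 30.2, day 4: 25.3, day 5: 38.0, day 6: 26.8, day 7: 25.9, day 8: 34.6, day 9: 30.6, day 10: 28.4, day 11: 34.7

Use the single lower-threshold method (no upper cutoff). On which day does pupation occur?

day 3

Daily DD above 18.8 °C: 11.8, 12.9, 11.4, 6.5, 19.2, 8.0, 7.1, 15.8, 11.8, 9.6, 15.9.
Cumulative: 11.8, 24.7, 36.1, 42.6, 61.8, 69.8, 76.9, 92.7, 104.5, 114.1, 130.0.
The total first reaches 32 DD on day 3.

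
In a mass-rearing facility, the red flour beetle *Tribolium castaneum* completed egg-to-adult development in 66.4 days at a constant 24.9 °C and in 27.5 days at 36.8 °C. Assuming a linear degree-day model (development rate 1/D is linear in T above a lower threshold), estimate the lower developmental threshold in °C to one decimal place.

16.5 °C

Equal thermal constants: D₁(T₁ − T_b) = D₂(T₂ − T_b).
66.4·(24.9 − T_b) = 27.5·(36.8 − T_b)
T_b = (66.4·24.9 − 27.5·36.8) / (66.4 − 27.5) = 641.36 / 38.9 = 16.487 °C ≈ 16.5 °C.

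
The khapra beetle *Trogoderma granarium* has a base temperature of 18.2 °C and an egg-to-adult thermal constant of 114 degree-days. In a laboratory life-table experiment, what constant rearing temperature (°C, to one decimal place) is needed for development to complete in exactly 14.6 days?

Required daily accumulation = 114 / 14.6 = 7.808 DD/day.
T = T_base + 7.808 = 18.2 + 7.808 = 26.008 ≈ 26.0 °C.

26.0 °C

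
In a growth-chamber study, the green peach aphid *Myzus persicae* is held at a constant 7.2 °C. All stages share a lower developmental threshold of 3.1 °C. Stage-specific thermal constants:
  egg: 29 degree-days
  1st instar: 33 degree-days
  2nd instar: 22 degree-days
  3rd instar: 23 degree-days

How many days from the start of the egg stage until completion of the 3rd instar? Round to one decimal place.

26.1 days

Daily accumulation at 7.2 °C = 7.2 − 3.1 = 4.1 DD/day.
Total K = 29 + 33 + 22 + 23 = 107 DD.
Total duration = 107 / 4.1 = 26.098 ≈ 26.1 days.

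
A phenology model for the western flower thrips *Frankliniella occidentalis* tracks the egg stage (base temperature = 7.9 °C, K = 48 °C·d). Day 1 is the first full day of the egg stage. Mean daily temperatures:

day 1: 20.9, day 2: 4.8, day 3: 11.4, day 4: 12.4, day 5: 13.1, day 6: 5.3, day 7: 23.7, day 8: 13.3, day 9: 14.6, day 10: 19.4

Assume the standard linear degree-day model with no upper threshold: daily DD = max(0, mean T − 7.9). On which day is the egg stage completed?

day 9

Daily DD above 7.9 °C: 13.0, 0.0, 3.5, 4.5, 5.2, 0.0, 15.8, 5.4, 6.7, 11.5.
Cumulative: 13.0, 13.0, 16.5, 21.0, 26.2, 26.2, 42.0, 47.4, 54.1, 65.6.
The total first reaches 48 DD on day 9.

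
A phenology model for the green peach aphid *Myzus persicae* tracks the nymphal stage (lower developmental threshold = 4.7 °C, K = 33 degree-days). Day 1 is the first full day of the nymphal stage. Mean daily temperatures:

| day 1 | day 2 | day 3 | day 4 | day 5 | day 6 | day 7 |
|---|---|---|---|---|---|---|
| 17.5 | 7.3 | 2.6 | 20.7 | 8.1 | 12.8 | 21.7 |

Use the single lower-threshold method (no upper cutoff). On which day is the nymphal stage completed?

Daily DD above 4.7 °C: 12.8, 2.6, 0.0, 16.0, 3.4, 8.1, 17.0.
Cumulative: 12.8, 15.4, 15.4, 31.4, 34.8, 42.9, 59.9.
The total first reaches 33 DD on day 5.

day 5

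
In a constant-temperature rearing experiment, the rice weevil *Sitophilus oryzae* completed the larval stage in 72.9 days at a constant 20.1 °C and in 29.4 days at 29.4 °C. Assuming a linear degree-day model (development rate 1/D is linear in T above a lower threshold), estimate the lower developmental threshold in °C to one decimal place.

13.8 °C

Equal thermal constants: D₁(T₁ − T_b) = D₂(T₂ − T_b).
72.9·(20.1 − T_b) = 29.4·(29.4 − T_b)
T_b = (72.9·20.1 − 29.4·29.4) / (72.9 − 29.4) = 600.93 / 43.5 = 13.814 °C ≈ 13.8 °C.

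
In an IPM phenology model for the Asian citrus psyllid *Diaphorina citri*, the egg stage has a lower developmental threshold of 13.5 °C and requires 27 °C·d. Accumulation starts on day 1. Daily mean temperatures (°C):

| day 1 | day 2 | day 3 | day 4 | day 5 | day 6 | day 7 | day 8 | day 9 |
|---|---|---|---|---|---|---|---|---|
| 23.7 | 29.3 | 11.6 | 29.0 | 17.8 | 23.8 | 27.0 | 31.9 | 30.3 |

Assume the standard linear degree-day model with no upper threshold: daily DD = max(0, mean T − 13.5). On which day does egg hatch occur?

day 4

Daily DD above 13.5 °C: 10.2, 15.8, 0.0, 15.5, 4.3, 10.3, 13.5, 18.4, 16.8.
Cumulative: 10.2, 26.0, 26.0, 41.5, 45.8, 56.1, 69.6, 88.0, 104.8.
The total first reaches 27 DD on day 4.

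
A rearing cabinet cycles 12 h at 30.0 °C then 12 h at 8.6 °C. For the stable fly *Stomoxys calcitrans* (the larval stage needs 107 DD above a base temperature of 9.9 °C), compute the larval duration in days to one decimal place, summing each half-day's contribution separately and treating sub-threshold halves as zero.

Day half: max(0, 30.0 − 9.9) × 0.5 = 20.1 × 0.5 = 10.05 DD.
Night half: max(0, 8.6 − 9.9) × 0.5 = 0.0 × 0.5 = 0.00 DD.
Per 24 h: 10.05 DD/day.
Duration = 107 / 10.05 = 10.647 ≈ 10.6 days.

10.6 days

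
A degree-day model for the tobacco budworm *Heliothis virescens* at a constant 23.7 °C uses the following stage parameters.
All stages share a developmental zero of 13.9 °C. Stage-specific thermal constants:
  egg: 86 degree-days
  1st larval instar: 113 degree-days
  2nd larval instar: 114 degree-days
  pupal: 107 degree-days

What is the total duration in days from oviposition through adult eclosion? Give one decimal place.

42.9 days

Daily accumulation at 23.7 °C = 23.7 − 13.9 = 9.8 DD/day.
Total K = 86 + 113 + 114 + 107 = 420 DD.
Total duration = 420 / 9.8 = 42.857 ≈ 42.9 days.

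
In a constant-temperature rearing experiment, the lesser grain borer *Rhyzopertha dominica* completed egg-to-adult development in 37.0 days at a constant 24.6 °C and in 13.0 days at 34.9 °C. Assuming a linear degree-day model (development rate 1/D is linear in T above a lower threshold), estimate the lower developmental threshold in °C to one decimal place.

Linear rate model ⇒ the product D·(T − T_b) is constant across temperatures.
37.0·(24.6 − T_b) = 13.0·(34.9 − T_b)
T_b = (37.0·24.6 − 13.0·34.9) / (37.0 − 13.0) = 456.50 / 24.0 = 19.021 °C ≈ 19.0 °C.

19.0 °C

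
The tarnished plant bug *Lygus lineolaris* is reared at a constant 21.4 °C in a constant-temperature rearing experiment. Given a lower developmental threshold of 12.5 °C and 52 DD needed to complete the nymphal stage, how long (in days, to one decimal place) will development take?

5.8 days

Daily accumulation = 21.4 − 12.5 = 8.9 DD/day.
Duration = 52 / 8.9 = 5.843 ≈ 5.8 days.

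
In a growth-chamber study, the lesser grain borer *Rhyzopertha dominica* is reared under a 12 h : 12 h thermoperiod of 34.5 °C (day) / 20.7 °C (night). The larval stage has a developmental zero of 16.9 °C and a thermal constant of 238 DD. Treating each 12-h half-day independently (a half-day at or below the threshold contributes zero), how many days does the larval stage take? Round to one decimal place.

Day half: max(0, 34.5 − 16.9) × 0.5 = 17.6 × 0.5 = 8.80 DD.
Night half: max(0, 20.7 − 16.9) × 0.5 = 3.8 × 0.5 = 1.90 DD.
Per 24 h: 10.70 DD/day.
Duration = 238 / 10.70 = 22.243 ≈ 22.2 days.

22.2 days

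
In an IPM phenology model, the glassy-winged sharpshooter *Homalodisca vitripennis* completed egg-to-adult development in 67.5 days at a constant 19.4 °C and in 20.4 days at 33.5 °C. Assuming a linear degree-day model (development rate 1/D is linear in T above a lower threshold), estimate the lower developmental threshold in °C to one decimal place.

Equal thermal constants: D₁(T₁ − T_b) = D₂(T₂ − T_b).
67.5·(19.4 − T_b) = 20.4·(33.5 − T_b)
T_b = (67.5·19.4 − 20.4·33.5) / (67.5 − 20.4) = 626.10 / 47.1 = 13.293 °C ≈ 13.3 °C.

13.3 °C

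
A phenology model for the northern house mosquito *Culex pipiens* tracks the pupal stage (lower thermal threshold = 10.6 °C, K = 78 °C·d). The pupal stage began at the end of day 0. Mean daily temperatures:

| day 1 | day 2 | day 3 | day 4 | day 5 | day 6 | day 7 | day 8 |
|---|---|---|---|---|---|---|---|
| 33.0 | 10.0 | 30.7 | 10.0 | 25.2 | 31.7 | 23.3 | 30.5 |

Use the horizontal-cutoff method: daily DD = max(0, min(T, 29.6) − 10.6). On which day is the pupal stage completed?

day 7

Daily DD above 10.6 °C (capped at 19.0): 19.0, 0.0, 19.0, 0.0, 14.6, 19.0, 12.7, 19.0.
Cumulative: 19.0, 19.0, 38.0, 38.0, 52.6, 71.6, 84.3, 103.3.
The total first reaches 78 DD on day 7.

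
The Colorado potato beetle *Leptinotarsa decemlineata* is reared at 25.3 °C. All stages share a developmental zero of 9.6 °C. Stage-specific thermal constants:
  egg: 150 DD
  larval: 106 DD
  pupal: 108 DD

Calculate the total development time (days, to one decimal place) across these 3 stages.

23.2 days

Daily accumulation at 25.3 °C = 25.3 − 9.6 = 15.7 DD/day.
Total K = 150 + 106 + 108 = 364 DD.
Total duration = 364 / 15.7 = 23.185 ≈ 23.2 days.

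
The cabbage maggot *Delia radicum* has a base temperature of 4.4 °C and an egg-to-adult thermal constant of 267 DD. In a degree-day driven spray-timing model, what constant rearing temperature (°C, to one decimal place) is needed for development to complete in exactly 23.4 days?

15.8 °C

Required daily accumulation = 267 / 23.4 = 11.410 DD/day.
T = T_base + 11.410 = 4.4 + 11.410 = 15.810 ≈ 15.8 °C.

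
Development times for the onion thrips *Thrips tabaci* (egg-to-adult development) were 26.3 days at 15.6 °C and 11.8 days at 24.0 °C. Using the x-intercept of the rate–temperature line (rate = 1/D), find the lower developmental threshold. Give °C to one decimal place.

8.8 °C

Equal thermal constants: D₁(T₁ − T_b) = D₂(T₂ − T_b).
26.3·(15.6 − T_b) = 11.8·(24.0 − T_b)
T_b = (26.3·15.6 − 11.8·24.0) / (26.3 − 11.8) = 127.08 / 14.5 = 8.764 °C ≈ 8.8 °C.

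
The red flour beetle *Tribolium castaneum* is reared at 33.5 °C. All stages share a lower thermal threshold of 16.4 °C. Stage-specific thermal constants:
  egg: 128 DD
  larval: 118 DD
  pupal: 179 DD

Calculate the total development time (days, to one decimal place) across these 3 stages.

Daily accumulation at 33.5 °C = 33.5 − 16.4 = 17.1 DD/day.
Total K = 128 + 118 + 179 = 425 DD.
Total duration = 425 / 17.1 = 24.854 ≈ 24.9 days.

24.9 days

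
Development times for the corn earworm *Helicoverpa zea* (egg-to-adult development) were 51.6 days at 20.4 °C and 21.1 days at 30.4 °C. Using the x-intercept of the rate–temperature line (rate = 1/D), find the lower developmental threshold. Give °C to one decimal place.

Under the model K = D·(T − T_b), so D₁·(T₁ − T_b) = D₂·(T₂ − T_b).
51.6·(20.4 − T_b) = 21.1·(30.4 − T_b)
T_b = (51.6·20.4 − 21.1·30.4) / (51.6 − 21.1) = 411.20 / 30.5 = 13.482 °C ≈ 13.5 °C.

13.5 °C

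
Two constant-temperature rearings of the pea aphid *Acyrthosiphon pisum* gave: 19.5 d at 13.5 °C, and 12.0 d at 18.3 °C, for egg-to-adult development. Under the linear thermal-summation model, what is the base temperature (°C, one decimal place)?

Equal thermal constants: D₁(T₁ − T_b) = D₂(T₂ − T_b).
19.5·(13.5 − T_b) = 12.0·(18.3 − T_b)
T_b = (19.5·13.5 − 12.0·18.3) / (19.5 − 12.0) = 43.65 / 7.5 = 5.820 °C ≈ 5.8 °C.

5.8 °C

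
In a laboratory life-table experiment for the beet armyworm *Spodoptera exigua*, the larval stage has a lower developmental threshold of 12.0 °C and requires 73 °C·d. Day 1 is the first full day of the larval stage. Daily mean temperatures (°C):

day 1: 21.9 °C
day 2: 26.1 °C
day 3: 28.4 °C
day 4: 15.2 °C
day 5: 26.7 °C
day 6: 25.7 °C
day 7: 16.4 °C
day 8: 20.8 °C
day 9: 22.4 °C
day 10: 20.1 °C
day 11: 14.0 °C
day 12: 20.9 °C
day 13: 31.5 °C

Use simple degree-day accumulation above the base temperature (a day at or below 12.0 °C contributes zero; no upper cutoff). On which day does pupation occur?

day 7

Daily DD above 12.0 °C: 9.9, 14.1, 16.4, 3.2, 14.7, 13.7, 4.4, 8.8, 10.4, 8.1, 2.0, 8.9, 19.5.
Cumulative: 9.9, 24.0, 40.4, 43.6, 58.3, 72.0, 76.4, 85.2, 95.6, 103.7, 105.7, 114.6, 134.1.
The total first reaches 73 DD on day 7.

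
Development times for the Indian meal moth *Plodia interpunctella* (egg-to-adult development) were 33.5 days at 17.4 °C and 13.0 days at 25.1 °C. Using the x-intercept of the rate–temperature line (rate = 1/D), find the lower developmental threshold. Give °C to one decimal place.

12.5 °C

Under the model K = D·(T − T_b), so D₁·(T₁ − T_b) = D₂·(T₂ − T_b).
33.5·(17.4 − T_b) = 13.0·(25.1 − T_b)
T_b = (33.5·17.4 − 13.0·25.1) / (33.5 − 13.0) = 256.60 / 20.5 = 12.517 °C ≈ 12.5 °C.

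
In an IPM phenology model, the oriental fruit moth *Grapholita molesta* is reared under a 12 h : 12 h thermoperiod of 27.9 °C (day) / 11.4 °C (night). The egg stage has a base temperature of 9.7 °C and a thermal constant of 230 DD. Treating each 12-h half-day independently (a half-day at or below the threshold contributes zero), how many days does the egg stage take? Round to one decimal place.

Day half: max(0, 27.9 − 9.7) × 0.5 = 18.2 × 0.5 = 9.10 DD.
Night half: max(0, 11.4 − 9.7) × 0.5 = 1.7 × 0.5 = 0.85 DD.
Per 24 h: 9.95 DD/day.
Duration = 230 / 9.95 = 23.116 ≈ 23.1 days.

23.1 days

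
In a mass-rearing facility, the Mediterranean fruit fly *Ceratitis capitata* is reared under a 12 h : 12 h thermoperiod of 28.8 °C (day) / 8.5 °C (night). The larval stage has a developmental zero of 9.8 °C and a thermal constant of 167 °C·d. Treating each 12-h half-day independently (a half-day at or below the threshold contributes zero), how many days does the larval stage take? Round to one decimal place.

17.6 days

Day half: max(0, 28.8 − 9.8) × 0.5 = 19.0 × 0.5 = 9.50 DD.
Night half: max(0, 8.5 − 9.8) × 0.5 = 0.0 × 0.5 = 0.00 DD.
Per 24 h: 9.50 DD/day.
Duration = 167 / 9.50 = 17.579 ≈ 17.6 days.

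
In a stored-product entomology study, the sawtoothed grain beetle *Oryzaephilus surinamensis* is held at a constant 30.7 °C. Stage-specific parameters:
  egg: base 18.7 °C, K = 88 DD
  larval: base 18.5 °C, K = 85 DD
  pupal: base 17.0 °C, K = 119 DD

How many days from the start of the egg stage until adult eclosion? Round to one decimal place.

23.0 days

egg: 88 / (30.7 − 18.7) = 88 / 12.0 = 7.333 d.
larval: 85 / (30.7 − 18.5) = 85 / 12.2 = 6.967 d.
pupal: 119 / (30.7 − 17.0) = 119 / 13.7 = 8.686 d.
Sum = 22.987 ≈ 23.0 days.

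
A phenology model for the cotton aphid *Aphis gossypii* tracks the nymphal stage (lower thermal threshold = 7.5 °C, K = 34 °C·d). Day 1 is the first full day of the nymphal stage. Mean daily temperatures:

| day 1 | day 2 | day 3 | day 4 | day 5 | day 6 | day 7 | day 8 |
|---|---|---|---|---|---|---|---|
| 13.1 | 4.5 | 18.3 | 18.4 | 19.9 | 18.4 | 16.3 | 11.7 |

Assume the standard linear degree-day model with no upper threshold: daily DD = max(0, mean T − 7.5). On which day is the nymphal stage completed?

day 5

Daily DD above 7.5 °C: 5.6, 0.0, 10.8, 10.9, 12.4, 10.9, 8.8, 4.2.
Cumulative: 5.6, 5.6, 16.4, 27.3, 39.7, 50.6, 59.4, 63.6.
The total first reaches 34 DD on day 5.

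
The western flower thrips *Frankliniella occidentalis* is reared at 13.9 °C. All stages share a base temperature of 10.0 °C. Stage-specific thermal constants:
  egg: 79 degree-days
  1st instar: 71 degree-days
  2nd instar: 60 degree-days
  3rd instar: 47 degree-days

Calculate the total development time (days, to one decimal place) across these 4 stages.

65.9 days

Daily accumulation at 13.9 °C = 13.9 − 10.0 = 3.9 DD/day.
Total K = 79 + 71 + 60 + 47 = 257 DD.
Total duration = 257 / 3.9 = 65.897 ≈ 65.9 days.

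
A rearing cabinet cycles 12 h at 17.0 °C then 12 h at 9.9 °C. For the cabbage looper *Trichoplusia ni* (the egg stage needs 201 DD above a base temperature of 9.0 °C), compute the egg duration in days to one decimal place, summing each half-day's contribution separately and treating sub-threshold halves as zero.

45.2 days

Day half: max(0, 17.0 − 9.0) × 0.5 = 8.0 × 0.5 = 4.00 DD.
Night half: max(0, 9.9 − 9.0) × 0.5 = 0.9 × 0.5 = 0.45 DD.
Per 24 h: 4.45 DD/day.
Duration = 201 / 4.45 = 45.169 ≈ 45.2 days.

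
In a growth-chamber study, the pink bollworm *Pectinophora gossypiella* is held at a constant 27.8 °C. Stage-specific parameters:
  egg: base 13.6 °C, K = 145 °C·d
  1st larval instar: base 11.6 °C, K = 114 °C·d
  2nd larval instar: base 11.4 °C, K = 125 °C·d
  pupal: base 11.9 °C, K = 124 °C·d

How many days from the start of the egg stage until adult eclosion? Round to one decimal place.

32.7 days

egg: 145 / (27.8 − 13.6) = 145 / 14.2 = 10.211 d.
1st larval instar: 114 / (27.8 − 11.6) = 114 / 16.2 = 7.037 d.
2nd larval instar: 125 / (27.8 − 11.4) = 125 / 16.4 = 7.622 d.
pupal: 124 / (27.8 − 11.9) = 124 / 15.9 = 7.799 d.
Sum = 32.669 ≈ 32.7 days.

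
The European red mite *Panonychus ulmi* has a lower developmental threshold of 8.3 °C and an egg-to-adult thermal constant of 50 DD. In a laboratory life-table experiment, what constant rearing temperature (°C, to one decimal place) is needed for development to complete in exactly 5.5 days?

17.4 °C

Required daily accumulation = 50 / 5.5 = 9.091 DD/day.
T = T_base + 9.091 = 8.3 + 9.091 = 17.391 ≈ 17.4 °C.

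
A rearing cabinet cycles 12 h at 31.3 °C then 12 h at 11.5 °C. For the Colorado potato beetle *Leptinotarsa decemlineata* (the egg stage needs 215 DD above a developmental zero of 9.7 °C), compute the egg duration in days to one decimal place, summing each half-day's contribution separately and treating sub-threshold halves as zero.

18.4 days

Day half: max(0, 31.3 − 9.7) × 0.5 = 21.6 × 0.5 = 10.80 DD.
Night half: max(0, 11.5 − 9.7) × 0.5 = 1.8 × 0.5 = 0.90 DD.
Per 24 h: 11.70 DD/day.
Duration = 215 / 11.70 = 18.376 ≈ 18.4 days.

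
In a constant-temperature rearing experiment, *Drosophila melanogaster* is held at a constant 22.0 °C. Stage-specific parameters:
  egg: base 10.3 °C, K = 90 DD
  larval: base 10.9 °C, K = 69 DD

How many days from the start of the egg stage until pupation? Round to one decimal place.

13.9 days

egg: 90 / (22.0 − 10.3) = 90 / 11.7 = 7.692 d.
larval: 69 / (22.0 − 10.9) = 69 / 11.1 = 6.216 d.
Sum = 13.909 ≈ 13.9 days.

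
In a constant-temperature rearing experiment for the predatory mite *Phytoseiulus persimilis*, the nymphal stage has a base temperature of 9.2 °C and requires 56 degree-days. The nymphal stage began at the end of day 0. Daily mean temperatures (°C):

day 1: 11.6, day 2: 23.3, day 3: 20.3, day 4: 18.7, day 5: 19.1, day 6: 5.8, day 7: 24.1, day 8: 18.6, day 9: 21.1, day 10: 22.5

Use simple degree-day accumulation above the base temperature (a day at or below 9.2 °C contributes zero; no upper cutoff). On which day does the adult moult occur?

day 7

Daily DD above 9.2 °C: 2.4, 14.1, 11.1, 9.5, 9.9, 0.0, 14.9, 9.4, 11.9, 13.3.
Cumulative: 2.4, 16.5, 27.6, 37.1, 47.0, 47.0, 61.9, 71.3, 83.2, 96.5.
The total first reaches 56 DD on day 7.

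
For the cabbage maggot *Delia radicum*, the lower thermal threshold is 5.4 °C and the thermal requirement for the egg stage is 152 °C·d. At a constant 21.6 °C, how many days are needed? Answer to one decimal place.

Daily accumulation = 21.6 − 5.4 = 16.2 DD/day.
Duration = 152 / 16.2 = 9.383 ≈ 9.4 days.

9.4 days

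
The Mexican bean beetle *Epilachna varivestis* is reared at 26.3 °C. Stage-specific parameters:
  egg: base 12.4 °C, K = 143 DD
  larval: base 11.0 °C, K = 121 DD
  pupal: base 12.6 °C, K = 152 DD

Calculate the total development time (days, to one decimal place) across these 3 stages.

egg: 143 / (26.3 − 12.4) = 143 / 13.9 = 10.288 d.
larval: 121 / (26.3 − 11.0) = 121 / 15.3 = 7.908 d.
pupal: 152 / (26.3 − 12.6) = 152 / 13.7 = 11.095 d.
Sum = 29.291 ≈ 29.3 days.

29.3 days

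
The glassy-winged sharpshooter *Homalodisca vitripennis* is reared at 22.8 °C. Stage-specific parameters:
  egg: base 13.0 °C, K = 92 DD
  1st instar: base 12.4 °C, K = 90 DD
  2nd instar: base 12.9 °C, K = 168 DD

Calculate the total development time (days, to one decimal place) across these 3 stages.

35.0 days

egg: 92 / (22.8 − 13.0) = 92 / 9.8 = 9.388 d.
1st instar: 90 / (22.8 − 12.4) = 90 / 10.4 = 8.654 d.
2nd instar: 168 / (22.8 − 12.9) = 168 / 9.9 = 16.970 d.
Sum = 35.011 ≈ 35.0 days.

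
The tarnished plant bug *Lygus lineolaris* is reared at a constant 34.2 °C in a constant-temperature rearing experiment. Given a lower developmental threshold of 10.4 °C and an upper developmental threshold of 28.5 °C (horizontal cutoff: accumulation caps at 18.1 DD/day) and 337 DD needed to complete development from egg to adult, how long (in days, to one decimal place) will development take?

18.6 days

Temperature 34.2 °C exceeds the upper threshold, so daily accumulation caps at 28.5 − 10.4 = 18.1 DD/day.
Duration = 337 / 18.1 = 18.619 ≈ 18.6 days.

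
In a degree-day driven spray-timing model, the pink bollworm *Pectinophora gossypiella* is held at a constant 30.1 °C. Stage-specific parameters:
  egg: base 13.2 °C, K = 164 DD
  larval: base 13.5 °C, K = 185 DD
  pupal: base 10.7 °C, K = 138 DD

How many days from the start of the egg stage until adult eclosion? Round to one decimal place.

egg: 164 / (30.1 − 13.2) = 164 / 16.9 = 9.704 d.
larval: 185 / (30.1 − 13.5) = 185 / 16.6 = 11.145 d.
pupal: 138 / (30.1 − 10.7) = 138 / 19.4 = 7.113 d.
Sum = 27.962 ≈ 28.0 days.

28.0 days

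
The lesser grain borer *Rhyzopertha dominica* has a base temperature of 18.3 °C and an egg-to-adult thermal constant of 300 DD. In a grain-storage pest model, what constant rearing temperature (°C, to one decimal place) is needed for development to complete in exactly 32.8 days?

Required daily accumulation = 300 / 32.8 = 9.146 DD/day.
T = T_base + 9.146 = 18.3 + 9.146 = 27.446 ≈ 27.4 °C.

27.4 °C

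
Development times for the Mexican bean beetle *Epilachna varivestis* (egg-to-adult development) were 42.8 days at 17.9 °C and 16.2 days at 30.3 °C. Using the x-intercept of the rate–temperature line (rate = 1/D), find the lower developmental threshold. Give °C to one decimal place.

Under the model K = D·(T − T_b), so D₁·(T₁ − T_b) = D₂·(T₂ − T_b).
42.8·(17.9 − T_b) = 16.2·(30.3 − T_b)
T_b = (42.8·17.9 − 16.2·30.3) / (42.8 − 16.2) = 275.26 / 26.6 = 10.348 °C ≈ 10.3 °C.

10.3 °C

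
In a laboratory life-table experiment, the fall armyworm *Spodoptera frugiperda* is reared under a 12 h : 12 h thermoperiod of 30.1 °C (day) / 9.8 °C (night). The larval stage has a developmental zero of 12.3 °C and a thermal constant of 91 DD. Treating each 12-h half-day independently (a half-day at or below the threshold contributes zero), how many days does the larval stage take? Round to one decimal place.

Day half: max(0, 30.1 − 12.3) × 0.5 = 17.8 × 0.5 = 8.90 DD.
Night half: max(0, 9.8 − 12.3) × 0.5 = 0.0 × 0.5 = 0.00 DD.
Per 24 h: 8.90 DD/day.
Duration = 91 / 8.90 = 10.225 ≈ 10.2 days.

10.2 days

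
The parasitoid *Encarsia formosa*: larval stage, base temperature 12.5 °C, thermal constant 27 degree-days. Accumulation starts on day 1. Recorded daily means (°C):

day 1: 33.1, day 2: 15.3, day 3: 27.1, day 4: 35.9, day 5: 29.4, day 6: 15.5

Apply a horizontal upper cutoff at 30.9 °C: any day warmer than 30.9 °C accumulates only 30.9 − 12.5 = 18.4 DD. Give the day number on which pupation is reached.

Daily DD above 12.5 °C (capped at 18.4): 18.4, 2.8, 14.6, 18.4, 16.9, 3.0.
Cumulative: 18.4, 21.2, 35.8, 54.2, 71.1, 74.1.
The total first reaches 27 DD on day 3.

day 3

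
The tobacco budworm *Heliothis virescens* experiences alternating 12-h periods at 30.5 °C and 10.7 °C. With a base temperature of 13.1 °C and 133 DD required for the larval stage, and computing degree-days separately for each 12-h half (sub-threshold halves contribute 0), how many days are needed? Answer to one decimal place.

15.3 days

Day half: max(0, 30.5 − 13.1) × 0.5 = 17.4 × 0.5 = 8.70 DD.
Night half: max(0, 10.7 − 13.1) × 0.5 = 0.0 × 0.5 = 0.00 DD.
Per 24 h: 8.70 DD/day.
Duration = 133 / 8.70 = 15.287 ≈ 15.3 days.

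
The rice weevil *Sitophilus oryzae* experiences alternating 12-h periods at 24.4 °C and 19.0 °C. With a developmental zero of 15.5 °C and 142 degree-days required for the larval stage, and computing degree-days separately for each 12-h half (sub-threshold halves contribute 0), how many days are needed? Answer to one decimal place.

Day half: max(0, 24.4 − 15.5) × 0.5 = 8.9 × 0.5 = 4.45 DD.
Night half: max(0, 19.0 − 15.5) × 0.5 = 3.5 × 0.5 = 1.75 DD.
Per 24 h: 6.20 DD/day.
Duration = 142 / 6.20 = 22.903 ≈ 22.9 days.

22.9 days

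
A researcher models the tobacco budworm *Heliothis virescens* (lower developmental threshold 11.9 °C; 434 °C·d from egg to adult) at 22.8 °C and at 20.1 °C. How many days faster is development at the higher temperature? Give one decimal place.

At 22.8 °C: 434 / (22.8 − 11.9) = 434 / 10.9 = 39.817 d.
At 20.1 °C: 434 / (20.1 − 11.9) = 434 / 8.2 = 52.927 d.
Difference = |39.817 − 52.927| = 13.110 ≈ 13.1 days.

13.1 days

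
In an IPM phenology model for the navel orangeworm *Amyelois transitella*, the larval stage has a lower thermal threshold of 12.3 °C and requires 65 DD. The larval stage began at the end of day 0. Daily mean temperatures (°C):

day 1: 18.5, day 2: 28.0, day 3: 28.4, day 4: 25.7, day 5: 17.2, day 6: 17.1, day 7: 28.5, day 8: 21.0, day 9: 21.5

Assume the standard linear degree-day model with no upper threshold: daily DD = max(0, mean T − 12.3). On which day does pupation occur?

day 7

Daily DD above 12.3 °C: 6.2, 15.7, 16.1, 13.4, 4.9, 4.8, 16.2, 8.7, 9.2.
Cumulative: 6.2, 21.9, 38.0, 51.4, 56.3, 61.1, 77.3, 86.0, 95.2.
The total first reaches 65 DD on day 7.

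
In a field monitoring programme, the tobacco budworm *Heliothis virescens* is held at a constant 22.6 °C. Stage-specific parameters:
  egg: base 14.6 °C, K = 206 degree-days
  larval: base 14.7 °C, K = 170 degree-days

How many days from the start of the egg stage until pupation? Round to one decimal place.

47.3 days

egg: 206 / (22.6 − 14.6) = 206 / 8.0 = 25.750 d.
larval: 170 / (22.6 − 14.7) = 170 / 7.9 = 21.519 d.
Sum = 47.269 ≈ 47.3 days.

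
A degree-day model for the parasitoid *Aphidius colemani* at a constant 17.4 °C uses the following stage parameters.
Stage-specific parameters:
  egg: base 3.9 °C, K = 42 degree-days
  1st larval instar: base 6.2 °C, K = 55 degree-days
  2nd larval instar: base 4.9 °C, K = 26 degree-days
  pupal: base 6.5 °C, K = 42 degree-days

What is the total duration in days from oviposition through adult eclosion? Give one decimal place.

egg: 42 / (17.4 − 3.9) = 42 / 13.5 = 3.111 d.
1st larval instar: 55 / (17.4 − 6.2) = 55 / 11.2 = 4.911 d.
2nd larval instar: 26 / (17.4 − 4.9) = 26 / 12.5 = 2.080 d.
pupal: 42 / (17.4 − 6.5) = 42 / 10.9 = 3.853 d.
Sum = 13.955 ≈ 14.0 days.

14.0 days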